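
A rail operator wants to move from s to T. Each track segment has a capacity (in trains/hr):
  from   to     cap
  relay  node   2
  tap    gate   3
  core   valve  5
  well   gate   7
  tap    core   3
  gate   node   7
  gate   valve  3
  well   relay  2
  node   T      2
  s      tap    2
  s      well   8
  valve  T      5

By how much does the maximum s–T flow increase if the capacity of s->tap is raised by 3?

Original max flow = 7.
Even with extra capacity on s->tap, another cut of capacity 7 remains binding.
New max flow = 7. Increase = 0.

0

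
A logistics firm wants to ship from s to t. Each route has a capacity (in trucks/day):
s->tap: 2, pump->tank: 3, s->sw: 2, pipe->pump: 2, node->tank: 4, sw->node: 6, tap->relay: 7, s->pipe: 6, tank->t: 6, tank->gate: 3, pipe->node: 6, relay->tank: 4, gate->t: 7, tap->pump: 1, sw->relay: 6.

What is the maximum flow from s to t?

9

Augment s->sw->relay->tank->t: bottleneck 2. Total 2.
Augment s->pipe->pump->tank->t: bottleneck 2. Total 4.
Augment s->pipe->node->tank->t: bottleneck 2. Total 6.
Augment s->pipe->node->tank->gate->t: bottleneck 2. Total 8.
Augment s->tap->pump->tank->gate->t: bottleneck 1. Total 9.
No augmenting path remains in the residual graph.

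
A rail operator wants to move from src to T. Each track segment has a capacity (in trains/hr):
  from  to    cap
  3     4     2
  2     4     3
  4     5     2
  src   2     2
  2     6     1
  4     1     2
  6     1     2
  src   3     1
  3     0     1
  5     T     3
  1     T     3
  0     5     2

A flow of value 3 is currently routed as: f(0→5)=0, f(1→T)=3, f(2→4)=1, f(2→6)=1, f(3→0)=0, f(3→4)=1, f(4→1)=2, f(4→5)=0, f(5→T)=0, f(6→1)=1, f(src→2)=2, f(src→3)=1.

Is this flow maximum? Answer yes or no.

Yes

Residual reachable from src: {src}; T is not reachable.
Saturated cut: src→2, src→3 with total capacity 3 = current flow value. Flow is maximum.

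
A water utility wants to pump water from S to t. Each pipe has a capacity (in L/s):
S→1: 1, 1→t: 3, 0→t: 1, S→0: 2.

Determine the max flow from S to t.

Augment S→0→t: bottleneck 1. Total 1.
Augment S→1→t: bottleneck 1. Total 2.
No augmenting path remains in the residual graph.

2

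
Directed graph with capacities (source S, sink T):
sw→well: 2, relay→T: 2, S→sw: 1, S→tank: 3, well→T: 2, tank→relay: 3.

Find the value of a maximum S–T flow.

Augment S→sw→well→T: bottleneck 1. Total 1.
Augment S→tank→relay→T: bottleneck 2. Total 3.
No augmenting path remains in the residual graph.

3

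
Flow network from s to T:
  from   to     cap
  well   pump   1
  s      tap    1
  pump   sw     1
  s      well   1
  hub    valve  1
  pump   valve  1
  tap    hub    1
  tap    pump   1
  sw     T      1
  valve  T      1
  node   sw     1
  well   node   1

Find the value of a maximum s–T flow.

2

Augment s->tap->hub->valve->T: bottleneck 1. Total 1.
Augment s->well->pump->sw->T: bottleneck 1. Total 2.
No augmenting path remains in the residual graph.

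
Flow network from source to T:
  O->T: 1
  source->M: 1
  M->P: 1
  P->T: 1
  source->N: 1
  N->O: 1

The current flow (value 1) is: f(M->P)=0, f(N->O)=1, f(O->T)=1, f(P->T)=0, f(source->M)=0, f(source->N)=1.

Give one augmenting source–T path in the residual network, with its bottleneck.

source->M->P->T, bottleneck 1

Residual along source->M->P->T: source->M: 1, M->P: 1, P->T: 1.
Bottleneck = min = 1.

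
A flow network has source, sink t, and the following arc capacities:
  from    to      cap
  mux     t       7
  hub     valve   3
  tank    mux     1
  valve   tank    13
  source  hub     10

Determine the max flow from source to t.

Augment source->hub->valve->tank->mux->t: bottleneck 1. Total 1.
No augmenting path remains in the residual graph.

1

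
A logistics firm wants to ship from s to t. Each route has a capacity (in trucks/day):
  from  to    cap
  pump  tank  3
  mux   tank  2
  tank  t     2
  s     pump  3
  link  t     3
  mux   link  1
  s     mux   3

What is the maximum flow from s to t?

3

Augment s→pump→tank→t: bottleneck 2. Total 2.
Augment s→mux→link→t: bottleneck 1. Total 3.
No augmenting path remains in the residual graph.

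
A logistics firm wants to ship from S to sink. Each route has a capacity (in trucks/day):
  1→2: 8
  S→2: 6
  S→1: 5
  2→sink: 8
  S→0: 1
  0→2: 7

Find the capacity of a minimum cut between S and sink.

8

Max flow = 8 (via 2 augmenting paths).
In the residual at optimum, the set reachable from S is {0, 1, 2, S}.
Cut edges: 2→sink (cap 8). Sum = 8.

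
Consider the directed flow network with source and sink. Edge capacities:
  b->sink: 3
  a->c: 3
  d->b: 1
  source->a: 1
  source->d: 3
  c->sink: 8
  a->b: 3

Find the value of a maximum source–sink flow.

Augment source->a->c->sink: bottleneck 1. Total 1.
Augment source->d->b->sink: bottleneck 1. Total 2.
No augmenting path remains in the residual graph.

2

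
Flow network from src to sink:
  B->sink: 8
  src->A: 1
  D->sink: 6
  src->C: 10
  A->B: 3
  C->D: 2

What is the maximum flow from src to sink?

3

Augment src->C->D->sink: bottleneck 2. Total 2.
Augment src->A->B->sink: bottleneck 1. Total 3.
No augmenting path remains in the residual graph.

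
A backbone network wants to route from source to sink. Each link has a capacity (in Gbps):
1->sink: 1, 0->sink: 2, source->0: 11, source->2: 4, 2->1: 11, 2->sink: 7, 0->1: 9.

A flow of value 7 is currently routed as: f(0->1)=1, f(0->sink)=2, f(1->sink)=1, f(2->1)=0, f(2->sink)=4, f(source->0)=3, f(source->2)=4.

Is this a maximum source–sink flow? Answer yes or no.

Yes

Residual reachable from source: {0, 1, source}; sink is not reachable.
Saturated cut: source->2, 0->sink, 1->sink with total capacity 7 = current flow value. Flow is maximum.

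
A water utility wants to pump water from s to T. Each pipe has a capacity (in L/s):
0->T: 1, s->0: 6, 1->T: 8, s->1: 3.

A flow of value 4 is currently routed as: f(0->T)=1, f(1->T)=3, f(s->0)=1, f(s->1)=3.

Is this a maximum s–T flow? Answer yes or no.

Yes

Residual reachable from s: {0, s}; T is not reachable.
Saturated cut: s->1, 0->T with total capacity 4 = current flow value. Flow is maximum.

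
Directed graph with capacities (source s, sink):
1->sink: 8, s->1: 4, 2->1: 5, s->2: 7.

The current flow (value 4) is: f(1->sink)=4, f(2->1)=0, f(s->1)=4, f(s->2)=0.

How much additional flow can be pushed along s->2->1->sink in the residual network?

4

Residual capacities along the path: s->2: 7, 2->1: 5, 1->sink: 4.
Minimum is 4.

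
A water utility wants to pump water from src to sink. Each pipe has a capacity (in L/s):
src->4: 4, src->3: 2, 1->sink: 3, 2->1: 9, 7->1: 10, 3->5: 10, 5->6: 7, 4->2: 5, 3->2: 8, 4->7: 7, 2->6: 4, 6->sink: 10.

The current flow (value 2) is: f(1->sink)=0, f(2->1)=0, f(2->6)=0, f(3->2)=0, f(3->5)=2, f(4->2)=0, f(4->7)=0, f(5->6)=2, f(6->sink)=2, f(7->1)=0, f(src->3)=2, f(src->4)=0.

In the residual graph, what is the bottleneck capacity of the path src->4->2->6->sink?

4

Residual capacities along the path: src->4: 4, 4->2: 5, 2->6: 4, 6->sink: 8.
Minimum is 4.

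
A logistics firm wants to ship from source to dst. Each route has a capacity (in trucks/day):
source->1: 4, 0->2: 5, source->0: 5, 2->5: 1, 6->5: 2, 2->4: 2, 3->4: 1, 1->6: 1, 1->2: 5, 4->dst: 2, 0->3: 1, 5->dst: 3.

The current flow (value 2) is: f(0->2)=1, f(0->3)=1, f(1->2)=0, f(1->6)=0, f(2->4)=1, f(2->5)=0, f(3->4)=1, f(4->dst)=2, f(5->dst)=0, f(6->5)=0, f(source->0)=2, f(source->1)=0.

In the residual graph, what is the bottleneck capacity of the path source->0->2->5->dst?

Residual capacities along the path: source->0: 3, 0->2: 4, 2->5: 1, 5->dst: 3.
Minimum is 1.

1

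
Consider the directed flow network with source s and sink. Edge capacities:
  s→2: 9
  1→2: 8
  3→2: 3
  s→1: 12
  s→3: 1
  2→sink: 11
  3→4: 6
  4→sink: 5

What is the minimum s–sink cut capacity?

12

Max flow = 12 (via 4 augmenting paths).
In the residual at optimum, the set reachable from s is {1, 2, s}.
Cut edges: s→3 (cap 1), 2→sink (cap 11). Sum = 12.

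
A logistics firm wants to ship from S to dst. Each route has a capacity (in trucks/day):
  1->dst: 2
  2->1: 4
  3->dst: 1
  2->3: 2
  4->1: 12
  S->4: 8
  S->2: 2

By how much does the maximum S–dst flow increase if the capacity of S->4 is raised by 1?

0

Original max flow = 3.
Edge S->4 does not cross the min cut (source side {1, 2, 3, 4, S}), so extra capacity there cannot help.
New max flow = 3. Increase = 0.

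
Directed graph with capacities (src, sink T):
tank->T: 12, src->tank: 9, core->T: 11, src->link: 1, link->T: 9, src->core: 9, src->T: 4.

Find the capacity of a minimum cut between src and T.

Max flow = 23 (via 4 augmenting paths).
In the residual at optimum, the set reachable from src is {src}.
Cut edges: src->link (cap 1), src->tank (cap 9), src->core (cap 9), src->T (cap 4). Sum = 23.

23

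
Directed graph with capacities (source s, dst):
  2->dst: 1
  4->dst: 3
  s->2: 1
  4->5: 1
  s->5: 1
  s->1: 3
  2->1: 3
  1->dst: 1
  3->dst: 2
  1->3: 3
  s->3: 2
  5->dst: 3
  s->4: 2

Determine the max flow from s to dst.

7

Augment s->2->dst: bottleneck 1. Total 1.
Augment s->1->dst: bottleneck 1. Total 2.
Augment s->4->dst: bottleneck 2. Total 4.
Augment s->5->dst: bottleneck 1. Total 5.
Augment s->3->dst: bottleneck 2. Total 7.
No augmenting path remains in the residual graph.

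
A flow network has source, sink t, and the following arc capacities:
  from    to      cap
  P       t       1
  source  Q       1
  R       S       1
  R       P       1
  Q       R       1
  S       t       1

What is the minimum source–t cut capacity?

1

Max flow = 1 (via 1 augmenting path).
In the residual at optimum, the set reachable from source is {source}.
Cut edges: source→Q (cap 1). Sum = 1.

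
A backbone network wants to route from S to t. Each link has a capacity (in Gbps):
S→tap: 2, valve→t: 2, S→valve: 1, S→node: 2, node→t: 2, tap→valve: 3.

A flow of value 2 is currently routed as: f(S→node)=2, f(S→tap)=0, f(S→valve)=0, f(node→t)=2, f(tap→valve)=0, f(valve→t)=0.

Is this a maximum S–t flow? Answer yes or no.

Residual path S→valve→t has bottleneck 1 > 0.
Pushing 1 along it raises the flow to 3, so the given flow is not maximum.

No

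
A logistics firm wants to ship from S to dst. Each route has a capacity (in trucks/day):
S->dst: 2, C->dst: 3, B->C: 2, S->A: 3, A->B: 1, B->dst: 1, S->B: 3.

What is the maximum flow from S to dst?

5

Augment S->dst: bottleneck 2. Total 2.
Augment S->B->dst: bottleneck 1. Total 3.
Augment S->B->C->dst: bottleneck 2. Total 5.
No augmenting path remains in the residual graph.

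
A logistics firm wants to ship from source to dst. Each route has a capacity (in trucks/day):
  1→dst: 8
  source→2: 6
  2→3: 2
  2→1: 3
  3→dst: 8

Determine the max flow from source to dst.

Augment source→2→1→dst: bottleneck 3. Total 3.
Augment source→2→3→dst: bottleneck 2. Total 5.
No augmenting path remains in the residual graph.

5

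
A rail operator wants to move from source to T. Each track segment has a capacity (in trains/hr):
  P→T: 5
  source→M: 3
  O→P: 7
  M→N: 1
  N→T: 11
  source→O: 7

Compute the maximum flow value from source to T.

Augment source→O→P→T: bottleneck 5. Total 5.
Augment source→M→N→T: bottleneck 1. Total 6.
No augmenting path remains in the residual graph.

6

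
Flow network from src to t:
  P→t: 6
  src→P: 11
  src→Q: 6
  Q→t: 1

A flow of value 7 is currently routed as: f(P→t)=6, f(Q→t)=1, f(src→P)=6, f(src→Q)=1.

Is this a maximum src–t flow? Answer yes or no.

Yes

Residual reachable from src: {P, Q, src}; t is not reachable.
Saturated cut: Q→t, P→t with total capacity 7 = current flow value. Flow is maximum.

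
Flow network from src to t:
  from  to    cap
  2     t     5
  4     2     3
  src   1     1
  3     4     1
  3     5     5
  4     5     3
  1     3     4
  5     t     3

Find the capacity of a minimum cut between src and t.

1

Max flow = 1 (via 1 augmenting path).
In the residual at optimum, the set reachable from src is {src}.
Cut edges: src→1 (cap 1). Sum = 1.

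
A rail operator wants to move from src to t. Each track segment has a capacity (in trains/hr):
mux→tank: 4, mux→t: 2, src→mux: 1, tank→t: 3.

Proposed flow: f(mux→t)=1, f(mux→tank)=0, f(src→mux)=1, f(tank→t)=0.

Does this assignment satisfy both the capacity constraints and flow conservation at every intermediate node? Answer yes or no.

Yes

Every edge has 0 ≤ f(e) ≤ cap(e).
At each intermediate node, inflow equals outflow.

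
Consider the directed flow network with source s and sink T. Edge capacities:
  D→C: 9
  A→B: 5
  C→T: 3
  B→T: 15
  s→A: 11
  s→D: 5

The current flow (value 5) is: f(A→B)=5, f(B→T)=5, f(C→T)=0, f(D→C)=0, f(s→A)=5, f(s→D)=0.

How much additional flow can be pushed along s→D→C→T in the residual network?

3

Residual capacities along the path: s→D: 5, D→C: 9, C→T: 3.
Minimum is 3.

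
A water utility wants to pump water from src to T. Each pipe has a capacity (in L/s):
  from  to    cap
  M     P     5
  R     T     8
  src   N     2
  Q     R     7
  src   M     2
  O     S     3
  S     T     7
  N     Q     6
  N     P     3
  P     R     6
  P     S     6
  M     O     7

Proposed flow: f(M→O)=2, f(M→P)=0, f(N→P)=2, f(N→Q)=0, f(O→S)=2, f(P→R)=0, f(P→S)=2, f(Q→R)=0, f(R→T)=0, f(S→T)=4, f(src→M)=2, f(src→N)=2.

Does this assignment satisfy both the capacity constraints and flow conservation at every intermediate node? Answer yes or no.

Every edge has 0 ≤ f(e) ≤ cap(e).
At each intermediate node, inflow equals outflow.

Yes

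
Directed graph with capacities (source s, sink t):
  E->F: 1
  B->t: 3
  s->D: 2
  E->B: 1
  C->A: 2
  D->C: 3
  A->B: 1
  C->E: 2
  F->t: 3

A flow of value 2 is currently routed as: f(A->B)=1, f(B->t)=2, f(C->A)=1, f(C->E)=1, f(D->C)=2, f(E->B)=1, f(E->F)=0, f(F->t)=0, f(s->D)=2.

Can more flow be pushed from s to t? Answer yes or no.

Residual reachable from s: {s}; t is not reachable.
Saturated cut: s->D with total capacity 2 = current flow value. Flow is maximum.

No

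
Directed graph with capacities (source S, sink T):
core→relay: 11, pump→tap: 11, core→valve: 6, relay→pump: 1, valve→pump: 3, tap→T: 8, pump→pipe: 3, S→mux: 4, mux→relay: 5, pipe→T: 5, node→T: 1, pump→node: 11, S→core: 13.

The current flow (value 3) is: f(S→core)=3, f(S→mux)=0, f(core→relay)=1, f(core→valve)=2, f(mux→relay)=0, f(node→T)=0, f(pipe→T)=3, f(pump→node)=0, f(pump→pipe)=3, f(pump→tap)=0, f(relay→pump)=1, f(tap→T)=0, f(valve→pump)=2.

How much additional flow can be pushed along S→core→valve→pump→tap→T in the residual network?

1

Residual capacities along the path: S→core: 10, core→valve: 4, valve→pump: 1, pump→tap: 11, tap→T: 8.
Minimum is 1.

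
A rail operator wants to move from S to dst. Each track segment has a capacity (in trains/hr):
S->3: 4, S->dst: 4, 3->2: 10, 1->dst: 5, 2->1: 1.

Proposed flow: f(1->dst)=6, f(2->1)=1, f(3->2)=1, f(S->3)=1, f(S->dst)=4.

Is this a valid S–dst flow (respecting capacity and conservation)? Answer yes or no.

No

Capacity violated on 1->dst: flow 6 > capacity 5.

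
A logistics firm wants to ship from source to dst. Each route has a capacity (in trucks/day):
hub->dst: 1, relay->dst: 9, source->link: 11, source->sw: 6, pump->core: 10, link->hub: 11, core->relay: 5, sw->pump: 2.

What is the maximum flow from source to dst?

Augment source->link->hub->dst: bottleneck 1. Total 1.
Augment source->sw->pump->core->relay->dst: bottleneck 2. Total 3.
No augmenting path remains in the residual graph.

3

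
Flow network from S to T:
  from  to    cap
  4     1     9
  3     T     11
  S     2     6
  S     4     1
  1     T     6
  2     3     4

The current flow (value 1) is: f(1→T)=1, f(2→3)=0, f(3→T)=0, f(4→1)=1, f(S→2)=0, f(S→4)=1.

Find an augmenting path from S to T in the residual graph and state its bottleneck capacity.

S→2→3→T, bottleneck 4

Residual along S→2→3→T: S→2: 6, 2→3: 4, 3→T: 11.
Bottleneck = min = 4.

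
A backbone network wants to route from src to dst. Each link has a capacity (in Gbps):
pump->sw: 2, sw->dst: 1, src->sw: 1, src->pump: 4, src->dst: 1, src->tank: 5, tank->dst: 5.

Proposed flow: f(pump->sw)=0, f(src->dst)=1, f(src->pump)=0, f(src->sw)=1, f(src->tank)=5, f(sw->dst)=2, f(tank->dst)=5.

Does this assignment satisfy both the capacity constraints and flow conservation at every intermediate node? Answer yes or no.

No

Capacity violated on sw->dst: flow 2 > capacity 1.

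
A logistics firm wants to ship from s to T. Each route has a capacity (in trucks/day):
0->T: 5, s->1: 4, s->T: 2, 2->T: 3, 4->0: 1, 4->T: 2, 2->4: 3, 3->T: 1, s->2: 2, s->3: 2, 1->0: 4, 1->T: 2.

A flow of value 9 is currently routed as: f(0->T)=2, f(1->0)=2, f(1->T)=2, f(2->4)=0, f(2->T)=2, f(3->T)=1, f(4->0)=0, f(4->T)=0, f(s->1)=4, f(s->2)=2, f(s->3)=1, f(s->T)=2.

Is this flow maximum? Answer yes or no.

Yes

Residual reachable from s: {3, s}; T is not reachable.
Saturated cut: s->2, s->1, s->T, 3->T with total capacity 9 = current flow value. Flow is maximum.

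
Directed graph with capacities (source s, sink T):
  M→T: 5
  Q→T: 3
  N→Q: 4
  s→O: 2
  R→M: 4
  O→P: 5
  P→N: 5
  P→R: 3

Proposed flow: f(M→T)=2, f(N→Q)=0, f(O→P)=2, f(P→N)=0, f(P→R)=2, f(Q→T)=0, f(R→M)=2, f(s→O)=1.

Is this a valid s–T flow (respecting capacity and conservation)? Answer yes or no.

Conservation fails at O: inflow 1 ≠ outflow 2.

No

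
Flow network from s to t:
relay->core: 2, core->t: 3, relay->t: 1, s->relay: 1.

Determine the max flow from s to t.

1

Augment s->relay->t: bottleneck 1. Total 1.
No augmenting path remains in the residual graph.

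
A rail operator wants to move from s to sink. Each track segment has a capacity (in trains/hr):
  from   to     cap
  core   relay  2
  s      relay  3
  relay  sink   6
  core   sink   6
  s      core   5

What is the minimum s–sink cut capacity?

8

Max flow = 8 (via 2 augmenting paths).
In the residual at optimum, the set reachable from s is {s}.
Cut edges: s->core (cap 5), s->relay (cap 3). Sum = 8.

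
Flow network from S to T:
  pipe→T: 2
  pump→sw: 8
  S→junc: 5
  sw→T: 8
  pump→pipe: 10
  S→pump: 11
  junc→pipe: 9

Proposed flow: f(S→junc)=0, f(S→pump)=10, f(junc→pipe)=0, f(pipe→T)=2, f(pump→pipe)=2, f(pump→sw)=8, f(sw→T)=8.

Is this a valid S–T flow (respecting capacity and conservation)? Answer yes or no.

Every edge has 0 ≤ f(e) ≤ cap(e).
At each intermediate node, inflow equals outflow.

Yes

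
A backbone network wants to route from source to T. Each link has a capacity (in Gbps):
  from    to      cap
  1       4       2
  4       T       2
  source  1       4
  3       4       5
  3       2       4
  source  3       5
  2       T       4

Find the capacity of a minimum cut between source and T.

Max flow = 6 (via 2 augmenting paths).
In the residual at optimum, the set reachable from source is {1, 3, 4, source}.
Cut edges: 3→2 (cap 4), 4→T (cap 2). Sum = 6.

6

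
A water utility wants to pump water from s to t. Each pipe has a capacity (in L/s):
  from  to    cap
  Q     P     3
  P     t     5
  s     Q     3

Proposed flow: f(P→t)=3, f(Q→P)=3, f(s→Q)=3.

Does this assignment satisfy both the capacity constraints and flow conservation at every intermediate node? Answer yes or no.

Every edge has 0 ≤ f(e) ≤ cap(e).
At each intermediate node, inflow equals outflow.

Yes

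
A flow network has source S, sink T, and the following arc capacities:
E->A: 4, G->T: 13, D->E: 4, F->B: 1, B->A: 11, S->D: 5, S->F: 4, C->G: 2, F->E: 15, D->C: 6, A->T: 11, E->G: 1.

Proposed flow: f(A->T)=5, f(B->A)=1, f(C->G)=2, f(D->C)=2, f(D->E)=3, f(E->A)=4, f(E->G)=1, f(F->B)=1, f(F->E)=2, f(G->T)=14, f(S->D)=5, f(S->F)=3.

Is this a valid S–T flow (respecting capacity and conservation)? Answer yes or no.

No

Capacity violated on G->T: flow 14 > capacity 13.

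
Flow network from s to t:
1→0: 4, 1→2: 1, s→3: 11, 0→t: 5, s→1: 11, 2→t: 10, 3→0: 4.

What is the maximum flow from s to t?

6

Augment s→3→0→t: bottleneck 4. Total 4.
Augment s→1→0→t: bottleneck 1. Total 5.
Augment s→1→2→t: bottleneck 1. Total 6.
No augmenting path remains in the residual graph.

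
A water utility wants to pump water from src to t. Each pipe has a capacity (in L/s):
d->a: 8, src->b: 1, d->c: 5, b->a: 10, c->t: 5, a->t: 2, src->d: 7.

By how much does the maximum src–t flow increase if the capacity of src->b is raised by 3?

Original max flow = 7.
Edge src->b does not cross the min cut (source side {a, b, d, src}), so extra capacity there cannot help.
New max flow = 7. Increase = 0.

0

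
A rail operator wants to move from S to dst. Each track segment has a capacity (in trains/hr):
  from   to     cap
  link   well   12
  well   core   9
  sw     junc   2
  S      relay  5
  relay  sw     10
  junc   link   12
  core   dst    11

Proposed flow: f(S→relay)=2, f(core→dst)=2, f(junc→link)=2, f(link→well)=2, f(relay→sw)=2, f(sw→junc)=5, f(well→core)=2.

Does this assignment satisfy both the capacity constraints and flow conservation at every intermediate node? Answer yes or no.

No

Capacity violated on sw→junc: flow 5 > capacity 2.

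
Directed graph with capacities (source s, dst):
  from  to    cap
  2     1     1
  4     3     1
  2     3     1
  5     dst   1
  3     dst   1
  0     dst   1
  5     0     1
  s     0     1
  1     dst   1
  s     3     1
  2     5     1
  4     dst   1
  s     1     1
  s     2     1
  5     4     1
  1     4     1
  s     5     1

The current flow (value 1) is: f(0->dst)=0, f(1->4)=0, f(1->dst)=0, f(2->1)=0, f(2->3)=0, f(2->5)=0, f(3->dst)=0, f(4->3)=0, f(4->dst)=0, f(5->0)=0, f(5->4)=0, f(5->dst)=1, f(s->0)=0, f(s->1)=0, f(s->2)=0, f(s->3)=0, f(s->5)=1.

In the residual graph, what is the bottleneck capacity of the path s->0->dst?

Residual capacities along the path: s->0: 1, 0->dst: 1.
Minimum is 1.

1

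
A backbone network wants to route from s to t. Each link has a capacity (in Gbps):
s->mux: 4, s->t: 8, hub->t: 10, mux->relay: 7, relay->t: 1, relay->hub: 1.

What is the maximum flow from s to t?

10

Augment s->t: bottleneck 8. Total 8.
Augment s->mux->relay->t: bottleneck 1. Total 9.
Augment s->mux->relay->hub->t: bottleneck 1. Total 10.
No augmenting path remains in the residual graph.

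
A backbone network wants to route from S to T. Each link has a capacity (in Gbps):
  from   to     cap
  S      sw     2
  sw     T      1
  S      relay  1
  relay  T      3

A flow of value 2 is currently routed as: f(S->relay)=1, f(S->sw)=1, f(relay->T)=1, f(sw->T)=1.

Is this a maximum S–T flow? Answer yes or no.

Yes

Residual reachable from S: {S, sw}; T is not reachable.
Saturated cut: S->relay, sw->T with total capacity 2 = current flow value. Flow is maximum.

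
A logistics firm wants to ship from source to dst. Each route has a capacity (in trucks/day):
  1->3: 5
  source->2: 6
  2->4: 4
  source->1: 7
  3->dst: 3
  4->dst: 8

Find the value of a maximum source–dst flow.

Augment source->1->3->dst: bottleneck 3. Total 3.
Augment source->2->4->dst: bottleneck 4. Total 7.
No augmenting path remains in the residual graph.

7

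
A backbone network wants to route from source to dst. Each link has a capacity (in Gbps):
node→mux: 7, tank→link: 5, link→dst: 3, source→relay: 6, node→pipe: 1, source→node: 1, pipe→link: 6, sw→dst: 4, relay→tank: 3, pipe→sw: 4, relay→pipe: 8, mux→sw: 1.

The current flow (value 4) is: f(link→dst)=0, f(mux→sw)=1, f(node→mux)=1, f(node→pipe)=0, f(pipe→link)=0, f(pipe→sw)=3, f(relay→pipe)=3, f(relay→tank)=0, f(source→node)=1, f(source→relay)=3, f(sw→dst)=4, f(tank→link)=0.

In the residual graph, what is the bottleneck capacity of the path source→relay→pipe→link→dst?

3

Residual capacities along the path: source→relay: 3, relay→pipe: 5, pipe→link: 6, link→dst: 3.
Minimum is 3.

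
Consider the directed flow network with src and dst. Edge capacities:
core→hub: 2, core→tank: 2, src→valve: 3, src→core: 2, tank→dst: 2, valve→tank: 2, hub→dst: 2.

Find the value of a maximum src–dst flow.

Augment src→valve→tank→dst: bottleneck 2. Total 2.
Augment src→core→hub→dst: bottleneck 2. Total 4.
No augmenting path remains in the residual graph.

4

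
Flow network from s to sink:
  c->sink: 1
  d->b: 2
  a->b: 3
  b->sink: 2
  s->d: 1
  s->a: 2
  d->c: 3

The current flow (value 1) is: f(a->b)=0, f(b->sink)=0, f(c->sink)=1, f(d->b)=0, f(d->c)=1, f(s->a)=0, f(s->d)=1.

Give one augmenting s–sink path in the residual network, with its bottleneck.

Residual along s->a->b->sink: s->a: 2, a->b: 3, b->sink: 2.
Bottleneck = min = 2.

s->a->b->sink, bottleneck 2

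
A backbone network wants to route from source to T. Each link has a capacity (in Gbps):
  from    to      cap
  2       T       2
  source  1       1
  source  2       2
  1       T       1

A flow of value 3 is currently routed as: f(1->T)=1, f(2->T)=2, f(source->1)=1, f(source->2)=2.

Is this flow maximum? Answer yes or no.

Residual reachable from source: {source}; T is not reachable.
Saturated cut: source->2, source->1 with total capacity 3 = current flow value. Flow is maximum.

Yes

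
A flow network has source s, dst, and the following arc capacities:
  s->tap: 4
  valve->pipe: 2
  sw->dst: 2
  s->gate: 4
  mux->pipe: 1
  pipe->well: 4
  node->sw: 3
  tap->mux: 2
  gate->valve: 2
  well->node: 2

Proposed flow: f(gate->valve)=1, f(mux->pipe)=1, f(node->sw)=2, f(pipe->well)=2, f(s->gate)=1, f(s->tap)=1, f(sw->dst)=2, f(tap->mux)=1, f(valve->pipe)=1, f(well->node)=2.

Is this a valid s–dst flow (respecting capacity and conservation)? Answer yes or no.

Every edge has 0 ≤ f(e) ≤ cap(e).
At each intermediate node, inflow equals outflow.

Yes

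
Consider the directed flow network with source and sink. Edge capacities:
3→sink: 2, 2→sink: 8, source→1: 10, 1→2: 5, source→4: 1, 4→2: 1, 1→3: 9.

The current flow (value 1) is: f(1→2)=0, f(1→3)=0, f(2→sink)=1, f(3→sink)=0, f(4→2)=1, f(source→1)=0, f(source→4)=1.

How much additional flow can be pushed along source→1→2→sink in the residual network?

Residual capacities along the path: source→1: 10, 1→2: 5, 2→sink: 7.
Minimum is 5.

5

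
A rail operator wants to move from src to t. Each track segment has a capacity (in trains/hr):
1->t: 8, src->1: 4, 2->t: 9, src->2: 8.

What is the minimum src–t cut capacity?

Max flow = 12 (via 2 augmenting paths).
In the residual at optimum, the set reachable from src is {src}.
Cut edges: src->1 (cap 4), src->2 (cap 8). Sum = 12.

12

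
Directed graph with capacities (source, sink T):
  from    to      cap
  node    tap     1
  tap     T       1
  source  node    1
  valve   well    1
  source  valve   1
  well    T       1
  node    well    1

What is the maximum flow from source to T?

2

Augment source->node->tap->T: bottleneck 1. Total 1.
Augment source->valve->well->T: bottleneck 1. Total 2.
No augmenting path remains in the residual graph.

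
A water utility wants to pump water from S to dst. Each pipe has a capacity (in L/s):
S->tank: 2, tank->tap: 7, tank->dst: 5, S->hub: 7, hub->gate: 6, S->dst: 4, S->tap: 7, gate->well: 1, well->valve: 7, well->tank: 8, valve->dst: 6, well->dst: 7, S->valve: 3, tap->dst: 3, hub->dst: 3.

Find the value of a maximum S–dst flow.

16

Augment S->dst: bottleneck 4. Total 4.
Augment S->hub->dst: bottleneck 3. Total 7.
Augment S->valve->dst: bottleneck 3. Total 10.
Augment S->tank->dst: bottleneck 2. Total 12.
Augment S->tap->dst: bottleneck 3. Total 15.
Augment S->hub->gate->well->dst: bottleneck 1. Total 16.
No augmenting path remains in the residual graph.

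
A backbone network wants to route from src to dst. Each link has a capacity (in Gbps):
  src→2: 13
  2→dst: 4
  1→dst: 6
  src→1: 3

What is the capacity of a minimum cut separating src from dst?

Max flow = 7 (via 2 augmenting paths).
In the residual at optimum, the set reachable from src is {2, src}.
Cut edges: src→1 (cap 3), 2→dst (cap 4). Sum = 7.

7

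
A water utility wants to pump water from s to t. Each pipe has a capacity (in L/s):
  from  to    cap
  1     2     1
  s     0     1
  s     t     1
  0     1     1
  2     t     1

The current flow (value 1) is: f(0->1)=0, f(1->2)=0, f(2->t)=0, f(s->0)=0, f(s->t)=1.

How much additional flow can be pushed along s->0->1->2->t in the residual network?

Residual capacities along the path: s->0: 1, 0->1: 1, 1->2: 1, 2->t: 1.
Minimum is 1.

1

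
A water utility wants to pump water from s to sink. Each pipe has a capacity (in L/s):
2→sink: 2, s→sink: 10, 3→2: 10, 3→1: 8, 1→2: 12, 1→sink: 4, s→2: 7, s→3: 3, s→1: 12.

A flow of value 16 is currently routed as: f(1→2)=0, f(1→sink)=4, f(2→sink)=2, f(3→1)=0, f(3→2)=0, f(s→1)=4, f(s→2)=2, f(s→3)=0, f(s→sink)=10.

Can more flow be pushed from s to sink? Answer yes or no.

Residual reachable from s: {1, 2, 3, s}; sink is not reachable.
Saturated cut: s→sink, 1→sink, 2→sink with total capacity 16 = current flow value. Flow is maximum.

No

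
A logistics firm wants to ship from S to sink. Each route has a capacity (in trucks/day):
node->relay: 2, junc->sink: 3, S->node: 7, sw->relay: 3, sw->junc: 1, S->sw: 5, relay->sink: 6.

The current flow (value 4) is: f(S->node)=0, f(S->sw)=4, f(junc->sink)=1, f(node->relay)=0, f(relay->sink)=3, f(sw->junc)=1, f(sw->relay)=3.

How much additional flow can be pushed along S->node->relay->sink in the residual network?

2

Residual capacities along the path: S->node: 7, node->relay: 2, relay->sink: 3.
Minimum is 2.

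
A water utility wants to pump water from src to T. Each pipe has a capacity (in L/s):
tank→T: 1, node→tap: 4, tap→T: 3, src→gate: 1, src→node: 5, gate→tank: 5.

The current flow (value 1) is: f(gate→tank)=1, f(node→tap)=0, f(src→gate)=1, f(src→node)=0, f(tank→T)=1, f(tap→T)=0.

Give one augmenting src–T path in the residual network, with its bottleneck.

Residual along src→node→tap→T: src→node: 5, node→tap: 4, tap→T: 3.
Bottleneck = min = 3.

src→node→tap→T, bottleneck 3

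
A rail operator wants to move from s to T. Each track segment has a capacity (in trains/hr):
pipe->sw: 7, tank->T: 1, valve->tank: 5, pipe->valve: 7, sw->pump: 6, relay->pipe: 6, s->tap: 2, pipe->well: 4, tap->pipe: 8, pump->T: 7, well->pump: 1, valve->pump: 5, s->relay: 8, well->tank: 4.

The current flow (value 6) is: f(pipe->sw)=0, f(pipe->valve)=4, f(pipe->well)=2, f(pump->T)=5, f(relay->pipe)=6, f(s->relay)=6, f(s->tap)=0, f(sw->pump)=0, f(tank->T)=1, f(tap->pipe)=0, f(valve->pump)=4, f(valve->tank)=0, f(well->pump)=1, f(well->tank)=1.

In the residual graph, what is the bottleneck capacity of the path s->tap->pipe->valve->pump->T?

1

Residual capacities along the path: s->tap: 2, tap->pipe: 8, pipe->valve: 3, valve->pump: 1, pump->T: 2.
Minimum is 1.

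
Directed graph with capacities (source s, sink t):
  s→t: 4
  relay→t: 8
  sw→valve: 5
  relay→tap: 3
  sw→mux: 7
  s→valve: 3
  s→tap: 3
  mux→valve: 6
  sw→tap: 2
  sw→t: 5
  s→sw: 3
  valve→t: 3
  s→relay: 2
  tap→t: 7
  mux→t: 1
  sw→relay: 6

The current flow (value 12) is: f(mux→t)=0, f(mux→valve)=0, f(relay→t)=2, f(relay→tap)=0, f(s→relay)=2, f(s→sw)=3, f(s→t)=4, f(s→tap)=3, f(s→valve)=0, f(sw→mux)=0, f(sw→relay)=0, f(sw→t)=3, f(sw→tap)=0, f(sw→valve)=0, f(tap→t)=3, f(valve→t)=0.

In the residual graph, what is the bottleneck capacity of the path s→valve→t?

3

Residual capacities along the path: s→valve: 3, valve→t: 3.
Minimum is 3.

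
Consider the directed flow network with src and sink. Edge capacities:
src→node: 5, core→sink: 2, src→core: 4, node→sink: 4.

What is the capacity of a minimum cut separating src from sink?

Max flow = 6 (via 2 augmenting paths).
In the residual at optimum, the set reachable from src is {core, node, src}.
Cut edges: core→sink (cap 2), node→sink (cap 4). Sum = 6.

6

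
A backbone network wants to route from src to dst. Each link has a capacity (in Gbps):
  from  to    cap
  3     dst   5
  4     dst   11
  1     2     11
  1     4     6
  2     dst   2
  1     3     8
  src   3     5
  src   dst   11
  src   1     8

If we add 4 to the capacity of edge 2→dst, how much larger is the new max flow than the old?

0

Original max flow = 24.
Edge 2→dst does not cross the min cut (source side {src}), so extra capacity there cannot help.
New max flow = 24. Increase = 0.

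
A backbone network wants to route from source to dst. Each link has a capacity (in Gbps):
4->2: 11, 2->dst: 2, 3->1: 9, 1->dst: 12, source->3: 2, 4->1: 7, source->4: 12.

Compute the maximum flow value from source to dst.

11

Augment source->3->1->dst: bottleneck 2. Total 2.
Augment source->4->1->dst: bottleneck 7. Total 9.
Augment source->4->2->dst: bottleneck 2. Total 11.
No augmenting path remains in the residual graph.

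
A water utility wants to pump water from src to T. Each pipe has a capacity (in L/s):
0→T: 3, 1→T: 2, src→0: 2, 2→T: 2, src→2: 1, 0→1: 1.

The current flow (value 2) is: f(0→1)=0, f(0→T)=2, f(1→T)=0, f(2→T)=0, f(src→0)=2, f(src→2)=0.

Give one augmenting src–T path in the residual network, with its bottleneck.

src→2→T, bottleneck 1

Residual along src→2→T: src→2: 1, 2→T: 2.
Bottleneck = min = 1.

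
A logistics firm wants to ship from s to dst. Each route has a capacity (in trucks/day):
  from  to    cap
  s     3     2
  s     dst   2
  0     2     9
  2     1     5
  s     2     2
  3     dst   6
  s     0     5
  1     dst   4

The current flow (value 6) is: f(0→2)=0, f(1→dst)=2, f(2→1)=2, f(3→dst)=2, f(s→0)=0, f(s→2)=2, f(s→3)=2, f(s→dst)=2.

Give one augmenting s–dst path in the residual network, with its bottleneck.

Residual along s→0→2→1→dst: s→0: 5, 0→2: 9, 2→1: 3, 1→dst: 2.
Bottleneck = min = 2.

s→0→2→1→dst, bottleneck 2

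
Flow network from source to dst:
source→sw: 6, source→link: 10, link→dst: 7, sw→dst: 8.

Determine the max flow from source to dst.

Augment source→link→dst: bottleneck 7. Total 7.
Augment source→sw→dst: bottleneck 6. Total 13.
No augmenting path remains in the residual graph.

13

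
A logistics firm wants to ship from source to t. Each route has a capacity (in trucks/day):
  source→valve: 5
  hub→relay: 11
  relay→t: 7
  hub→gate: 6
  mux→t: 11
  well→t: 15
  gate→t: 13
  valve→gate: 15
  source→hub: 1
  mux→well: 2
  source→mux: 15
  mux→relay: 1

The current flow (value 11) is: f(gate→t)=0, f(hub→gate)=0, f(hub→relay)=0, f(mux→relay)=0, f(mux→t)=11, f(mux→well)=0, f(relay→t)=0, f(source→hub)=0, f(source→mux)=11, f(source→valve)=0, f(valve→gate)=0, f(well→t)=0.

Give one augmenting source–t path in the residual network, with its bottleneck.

Residual along source→mux→relay→t: source→mux: 4, mux→relay: 1, relay→t: 7.
Bottleneck = min = 1.

source→mux→relay→t, bottleneck 1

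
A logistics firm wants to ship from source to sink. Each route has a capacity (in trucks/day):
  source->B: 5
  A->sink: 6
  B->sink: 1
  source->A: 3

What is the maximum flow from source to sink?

Augment source->A->sink: bottleneck 3. Total 3.
Augment source->B->sink: bottleneck 1. Total 4.
No augmenting path remains in the residual graph.

4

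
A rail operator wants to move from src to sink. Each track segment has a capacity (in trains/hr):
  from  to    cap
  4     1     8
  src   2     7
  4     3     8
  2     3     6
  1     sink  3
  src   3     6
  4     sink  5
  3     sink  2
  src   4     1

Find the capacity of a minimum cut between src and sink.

3

Max flow = 3 (via 2 augmenting paths).
In the residual at optimum, the set reachable from src is {2, 3, src}.
Cut edges: src->4 (cap 1), 3->sink (cap 2). Sum = 3.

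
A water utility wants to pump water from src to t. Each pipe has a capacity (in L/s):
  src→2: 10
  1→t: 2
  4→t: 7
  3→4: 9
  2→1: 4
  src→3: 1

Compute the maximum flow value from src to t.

3

Augment src→2→1→t: bottleneck 2. Total 2.
Augment src→3→4→t: bottleneck 1. Total 3.
No augmenting path remains in the residual graph.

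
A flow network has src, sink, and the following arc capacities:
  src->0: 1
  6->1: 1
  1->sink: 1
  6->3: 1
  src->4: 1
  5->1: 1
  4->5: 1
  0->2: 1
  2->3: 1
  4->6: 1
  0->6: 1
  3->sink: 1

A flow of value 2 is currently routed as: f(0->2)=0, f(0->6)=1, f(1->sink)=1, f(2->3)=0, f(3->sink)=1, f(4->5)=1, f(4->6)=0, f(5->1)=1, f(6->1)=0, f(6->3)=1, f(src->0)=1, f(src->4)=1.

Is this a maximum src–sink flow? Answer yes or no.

Residual reachable from src: {src}; sink is not reachable.
Saturated cut: src->4, src->0 with total capacity 2 = current flow value. Flow is maximum.

Yes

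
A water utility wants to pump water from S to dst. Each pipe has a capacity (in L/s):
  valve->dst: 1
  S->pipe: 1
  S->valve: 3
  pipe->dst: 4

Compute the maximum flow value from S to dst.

2

Augment S->pipe->dst: bottleneck 1. Total 1.
Augment S->valve->dst: bottleneck 1. Total 2.
No augmenting path remains in the residual graph.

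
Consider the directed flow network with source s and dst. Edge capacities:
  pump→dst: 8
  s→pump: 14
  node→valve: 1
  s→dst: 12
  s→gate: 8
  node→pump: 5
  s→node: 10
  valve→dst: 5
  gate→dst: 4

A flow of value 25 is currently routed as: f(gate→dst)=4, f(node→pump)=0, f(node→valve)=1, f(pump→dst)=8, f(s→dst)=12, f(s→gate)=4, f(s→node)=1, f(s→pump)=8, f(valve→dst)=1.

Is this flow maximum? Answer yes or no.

Yes

Residual reachable from s: {gate, node, pump, s}; dst is not reachable.
Saturated cut: s→dst, node→valve, pump→dst, gate→dst with total capacity 25 = current flow value. Flow is maximum.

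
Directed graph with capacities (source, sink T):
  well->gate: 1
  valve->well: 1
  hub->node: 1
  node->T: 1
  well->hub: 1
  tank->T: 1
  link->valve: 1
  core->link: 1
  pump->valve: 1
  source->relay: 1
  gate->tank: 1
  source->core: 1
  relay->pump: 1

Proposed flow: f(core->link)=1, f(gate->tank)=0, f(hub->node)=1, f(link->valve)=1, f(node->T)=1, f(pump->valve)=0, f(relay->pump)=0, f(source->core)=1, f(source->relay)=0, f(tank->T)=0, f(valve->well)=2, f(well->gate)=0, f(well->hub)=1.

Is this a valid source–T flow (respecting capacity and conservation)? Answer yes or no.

No

Capacity violated on valve->well: flow 2 > capacity 1.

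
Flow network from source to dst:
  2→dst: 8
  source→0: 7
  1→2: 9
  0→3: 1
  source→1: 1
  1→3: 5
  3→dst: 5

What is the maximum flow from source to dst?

Augment source→1→2→dst: bottleneck 1. Total 1.
Augment source→0→3→dst: bottleneck 1. Total 2.
No augmenting path remains in the residual graph.

2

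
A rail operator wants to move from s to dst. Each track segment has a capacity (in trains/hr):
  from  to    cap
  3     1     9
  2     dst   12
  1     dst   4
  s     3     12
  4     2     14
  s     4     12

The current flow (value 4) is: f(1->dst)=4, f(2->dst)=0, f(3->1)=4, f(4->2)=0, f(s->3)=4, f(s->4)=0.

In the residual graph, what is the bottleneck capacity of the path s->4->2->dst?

12

Residual capacities along the path: s->4: 12, 4->2: 14, 2->dst: 12.
Minimum is 12.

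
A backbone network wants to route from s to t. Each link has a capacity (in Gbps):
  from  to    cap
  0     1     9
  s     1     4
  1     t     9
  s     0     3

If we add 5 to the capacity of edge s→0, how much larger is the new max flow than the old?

2

Original max flow = 7.
After raising cap(s→0), augmenting paths through that edge carry 2 more units.
New max flow = 9. Increase = 2.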